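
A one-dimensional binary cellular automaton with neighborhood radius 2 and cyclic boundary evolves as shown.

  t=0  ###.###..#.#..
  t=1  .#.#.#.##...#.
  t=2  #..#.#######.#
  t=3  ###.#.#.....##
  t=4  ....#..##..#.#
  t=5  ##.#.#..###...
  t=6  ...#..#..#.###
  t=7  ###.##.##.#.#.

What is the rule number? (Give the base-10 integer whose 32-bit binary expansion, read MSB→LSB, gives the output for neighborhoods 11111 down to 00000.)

  nb #####: next=.  (t=2,i=7, bit31=0)
  nb ####.: next=.  (t=2,i=10, bit30=0)
  nb ###.#: next=.  (t=0,i=2, bit29=0)
  nb ###..: next=.  (t=0,i=6, bit28=0)
  nb ##.##: next=#  (t=0,i=3, bit27=1)
  nb ##.#.: next=.  (t=3,i=3, bit26=0)
  nb ##..#: next=#  (t=0,i=7, bit25=1)
  nb ##...: next=#  (t=1,i=9, bit24=1)
  nb #.###: next=.  (t=0,i=4, bit23=0)
  nb #.##.: next=#  (t=1,i=7, bit22=1)
  nb #.#.#: next=#  (t=1,i=3, bit21=1)
  nb #.#..: next=.  (t=0,i=11, bit20=0)
  nb #..##: next=.  (t=0,i=13, bit19=0)
  nb #..#.: next=#  (t=0,i=8, bit18=1)
  nb #...#: next=#  (t=1,i=10, bit17=1)
  nb #....: next=#  (t=3,i=8, bit16=1)
  nb .####: next=#  (t=2,i=6, bit15=1)
  nb .###.: next=#  (t=0,i=1, bit14=1)
  nb .##.#: next=.  (t=5,i=1, bit13=0)
  nb .##..: next=#  (t=1,i=8, bit12=1)
  nb .#.##: next=#  (t=1,i=6, bit11=1)
  nb .#.#.: next=.  (t=0,i=10, bit10=0)
  nb .#..#: next=#  (t=0,i=12, bit9=1)
  nb .#...: next=#  (t=3,i=7, bit8=1)
  nb ..###: next=.  (t=0,i=0, bit7=0)
  nb ..##.: next=.  (t=4,i=7, bit6=0)
  nb ..#.#: next=.  (t=0,i=9, bit5=0)
  nb ..#..: next=.  (t=1,i=12, bit4=0)
  nb ...##: next=#  (t=3,i=11, bit3=1)
  nb ...#.: next=#  (t=1,i=11, bit2=1)
  nb ....#: next=.  (t=3,i=10, bit1=0)
  nb .....: next=.  (t=3,i=9, bit0=0)
  bits 00001011011001111101101100001100 = 191355660

191355660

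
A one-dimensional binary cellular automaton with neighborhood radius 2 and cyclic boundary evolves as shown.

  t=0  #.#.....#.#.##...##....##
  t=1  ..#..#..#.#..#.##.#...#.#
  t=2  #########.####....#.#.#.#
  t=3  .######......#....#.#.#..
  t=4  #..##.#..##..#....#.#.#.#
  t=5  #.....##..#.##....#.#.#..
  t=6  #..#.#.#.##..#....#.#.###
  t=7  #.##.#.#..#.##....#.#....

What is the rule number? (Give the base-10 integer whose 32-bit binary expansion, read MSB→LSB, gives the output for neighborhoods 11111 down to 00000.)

  nb #####: next=#  (t=2,i=1, bit31=1)
  nb ####.: next=.  (t=2,i=7, bit30=0)
  nb ###.#: next=.  (t=0,i=0, bit29=0)
  nb ###..: next=#  (t=2,i=13, bit28=1)
  nb ##.##: next=.  (t=2,i=9, bit27=0)
  nb ##.#.: next=.  (t=0,i=1, bit26=0)
  nb ##..#: next=.  (t=4,i=1, bit25=0)
  nb ##...: next=.  (t=0,i=14, bit24=0)
  nb #.###: next=.  (t=2,i=10, bit23=0)
  nb #.##.: next=.  (t=0,i=12, bit22=0)
  nb #.#.#: next=#  (t=0,i=10, bit21=1)
  nb #.#..: next=#  (t=0,i=2, bit20=1)
  nb #..##: next=.  (t=4,i=2, bit19=0)
  nb #..#.: next=#  (t=1,i=1, bit18=1)
  nb #...#: next=#  (t=0,i=15, bit17=1)
  nb #....: next=.  (t=0,i=4, bit16=0)
  nb .####: next=.  (t=2,i=0, bit15=0)
  nb .###.: next=#  (t=0,i=24, bit14=1)
  nb .##.#: next=.  (t=1,i=16, bit13=0)
  nb .##..: next=#  (t=0,i=13, bit12=1)
  nb .#.##: next=.  (t=0,i=11, bit11=0)
  nb .#.#.: next=.  (t=0,i=9, bit10=0)
  nb .#..#: next=#  (t=1,i=0, bit9=1)
  nb .#...: next=.  (t=0,i=3, bit8=0)
  nb ..###: next=.  (t=0,i=23, bit7=0)
  nb ..##.: next=.  (t=0,i=17, bit6=0)
  nb ..#.#: next=#  (t=0,i=8, bit5=1)
  nb ..#..: next=#  (t=1,i=2, bit4=1)
  nb ...##: next=#  (t=0,i=16, bit3=1)
  nb ...#.: next=.  (t=0,i=7, bit2=0)
  nb ....#: next=.  (t=0,i=6, bit1=0)
  nb .....: next=#  (t=0,i=5, bit0=1)
  bits 10010000001101100101001000111001 = 2419479097

2419479097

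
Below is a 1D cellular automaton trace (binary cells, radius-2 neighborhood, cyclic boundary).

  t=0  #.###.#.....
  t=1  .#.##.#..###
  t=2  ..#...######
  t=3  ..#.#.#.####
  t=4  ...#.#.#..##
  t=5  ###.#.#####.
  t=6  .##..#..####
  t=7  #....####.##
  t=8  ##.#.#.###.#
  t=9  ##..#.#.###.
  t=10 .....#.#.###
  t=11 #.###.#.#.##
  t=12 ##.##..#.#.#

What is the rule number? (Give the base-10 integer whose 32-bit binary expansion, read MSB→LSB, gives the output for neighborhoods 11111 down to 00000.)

  nb #####: next=#  (t=2,i=8, bit31=1)
  nb ####.: next=#  (t=2,i=10, bit30=1)
  nb ###.#: next=#  (t=0,i=4, bit29=1)
  nb ###..: next=#  (t=2,i=11, bit28=1)
  nb ##.##: next=#  (t=5,i=11, bit27=1)
  nb ##.#.: next=.  (t=0,i=5, bit26=0)
  nb ##..#: next=.  (t=2,i=0, bit25=0)
  nb ##...: next=#  (t=4,i=0, bit24=1)
  nb #.###: next=.  (t=0,i=2, bit23=0)
  nb #.##.: next=.  (t=1,i=3, bit22=0)
  nb #.#.#: next=.  (t=1,i=1, bit21=0)
  nb #.#..: next=#  (t=0,i=6, bit20=1)
  nb #..##: next=#  (t=1,i=8, bit19=1)
  nb #..#.: next=.  (t=2,i=1, bit18=0)
  nb #...#: next=#  (t=2,i=4, bit17=1)
  nb #....: next=.  (t=0,i=8, bit16=0)
  nb .####: next=.  (t=2,i=7, bit15=0)
  nb .###.: next=#  (t=0,i=3, bit14=1)
  nb .##.#: next=.  (t=1,i=4, bit13=0)
  nb .##..: next=.  (t=4,i=11, bit12=0)
  nb .#.##: next=#  (t=0,i=1, bit11=1)
  nb .#.#.: next=#  (t=3,i=3, bit10=1)
  nb .#..#: next=#  (t=1,i=7, bit9=1)
  nb .#...: next=.  (t=0,i=7, bit8=0)
  nb ..###: next=#  (t=1,i=9, bit7=1)
  nb ..##.: next=#  (t=4,i=10, bit6=1)
  nb ..#.#: next=.  (t=0,i=0, bit5=0)
  nb ..#..: next=#  (t=2,i=2, bit4=1)
  nb ...##: next=.  (t=2,i=5, bit3=0)
  nb ...#.: next=#  (t=0,i=11, bit2=1)
  nb ....#: next=#  (t=0,i=10, bit1=1)
  nb .....: next=#  (t=0,i=9, bit0=1)
  bits 11111001000110100100111011010111 = 4179250903

4179250903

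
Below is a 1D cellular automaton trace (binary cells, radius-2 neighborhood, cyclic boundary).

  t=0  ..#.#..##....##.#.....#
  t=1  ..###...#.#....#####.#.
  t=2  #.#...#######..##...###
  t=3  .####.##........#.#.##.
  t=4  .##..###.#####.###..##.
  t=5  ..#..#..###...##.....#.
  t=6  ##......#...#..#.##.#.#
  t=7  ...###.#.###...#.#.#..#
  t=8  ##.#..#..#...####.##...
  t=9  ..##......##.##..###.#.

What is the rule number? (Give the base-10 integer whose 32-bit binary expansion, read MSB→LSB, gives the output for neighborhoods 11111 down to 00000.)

215192997

  #####|.  b31=0 t=1,i=17
  ####.|.  b30=0 t=1,i=18
  ###.#|.  b29=0 t=1,i=19
  ###..|.  b28=0 t=1,i=4
  ##.##|#  b27=1 t=3,i=5
  ##.#.|#  b26=1 t=0,i=15
  ##..#|.  b25=0 t=2,i=13
  ##...|.  b24=0 t=0,i=9
  #.###|#  b23=1 t=4,i=9
  #.##.|#  b22=1 t=3,i=6
  #.#.#|.  b21=0 t=3,i=18
  #.#..|#  b20=1 t=0,i=4
  #..##|.  b19=0 t=0,i=6
  #..#.|.  b18=0 t=0,i=1
  #...#|#  b17=1 t=1,i=0
  #....|#  b16=1 t=0,i=10
  .####|#  b15=1 t=1,i=16
  .###.|.  b14=0 t=1,i=3
  .##.#|.  b13=0 t=0,i=14
  .##..|#  b12=1 t=0,i=8
  .#.##|.  b11=0 t=3,i=19
  .#.#.|#  b10=1 t=0,i=3
  .#..#|.  b9=0 t=0,i=0
  .#...|#  b8=1 t=0,i=17
  ..###|#  b7=1 t=1,i=2
  ..##.|.  b6=0 t=0,i=7
  ..#.#|#  b5=1 t=0,i=2
  ..#..|.  b4=0 t=0,i=22
  ...##|.  b3=0 t=0,i=12
  ...#.|#  b2=1 t=0,i=21
  ....#|.  b1=0 t=0,i=11
  .....|#  b0=1 t=0,i=19
  bits 00001100110100111001010110100101 = 215192997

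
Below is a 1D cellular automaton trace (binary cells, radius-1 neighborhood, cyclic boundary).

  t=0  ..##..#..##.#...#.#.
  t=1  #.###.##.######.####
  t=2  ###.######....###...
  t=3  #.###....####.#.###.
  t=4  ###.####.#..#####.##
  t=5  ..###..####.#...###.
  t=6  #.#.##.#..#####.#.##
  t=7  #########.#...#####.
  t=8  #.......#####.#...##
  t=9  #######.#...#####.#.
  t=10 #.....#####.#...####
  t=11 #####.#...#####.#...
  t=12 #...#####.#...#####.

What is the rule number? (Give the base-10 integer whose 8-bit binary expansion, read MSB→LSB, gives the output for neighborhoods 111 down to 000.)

125

  [7] ### => .  t=1,i=3
  [6] ##. => #  t=0,i=3
  [5] #.# => #  t=0,i=11
  [4] #.. => #  t=0,i=4
  [3] .## => #  t=0,i=2
  [2] .#. => #  t=0,i=6
  [1] ..# => .  t=0,i=1
  [0] ... => #  t=0,i=0
  bits 01111101 = 125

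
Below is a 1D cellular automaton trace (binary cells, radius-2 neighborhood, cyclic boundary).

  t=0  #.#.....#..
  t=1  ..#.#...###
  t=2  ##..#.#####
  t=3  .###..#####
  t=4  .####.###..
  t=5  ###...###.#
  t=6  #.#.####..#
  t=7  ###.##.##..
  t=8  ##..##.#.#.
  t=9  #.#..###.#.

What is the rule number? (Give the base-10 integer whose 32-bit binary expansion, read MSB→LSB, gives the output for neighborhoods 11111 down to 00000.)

  ##### -> #   bit 31 = 1  t=2,i=8
  ####. -> .   bit 30 = 0  t=2,i=0
  ###.# -> .   bit 29 = 0  t=3,i=10
  ###.. -> #   bit 28 = 1  t=1,i=10
  ##.## -> .   bit 27 = 0  t=3,i=0
  ##.#. -> #   bit 26 = 1  t=6,i=1
  ##..# -> #   bit 25 = 1  t=1,i=0
  ##... -> .   bit 24 = 0  t=4,i=9
  #.### -> #   bit 23 = 1  t=2,i=6
  #.##. -> #   bit 22 = 1  t=7,i=4
  #.#.# -> #   bit 21 = 1  t=6,i=2
  #.#.. -> #   bit 20 = 1  t=0,i=2
  #..## -> .   bit 19 = 0  t=3,i=5
  #..#. -> #   bit 18 = 1  t=0,i=10
  #...# -> #   bit 17 = 1  t=1,i=6
  #.... -> #   bit 16 = 1  t=0,i=4
  .#### -> #   bit 15 = 1  t=2,i=7
  .###. -> #   bit 14 = 1  t=1,i=9
  .##.# -> #   bit 13 = 1  t=6,i=0
  .##.. -> .   bit 12 = 0  t=7,i=8
  .#.## -> .   bit 11 = 0  t=2,i=5
  .#.#. -> .   bit 10 = 0  t=0,i=1
  .#..# -> #   bit 9 = 1  t=0,i=9
  .#... -> .   bit 8 = 0  t=0,i=3
  ..### -> #   bit 7 = 1  t=1,i=8
  ..##. -> .   bit 6 = 0  t=6,i=10
  ..#.# -> .   bit 5 = 0  t=0,i=0
  ..#.. -> #   bit 4 = 1  t=0,i=8
  ...## -> #   bit 3 = 1  t=1,i=7
  ...#. -> .   bit 2 = 0  t=0,i=7
  ....# -> .   bit 1 = 0  t=0,i=6
  ..... -> .   bit 0 = 0  t=0,i=5
  bits 10010110111101111110001010011000 = 2532827800

2532827800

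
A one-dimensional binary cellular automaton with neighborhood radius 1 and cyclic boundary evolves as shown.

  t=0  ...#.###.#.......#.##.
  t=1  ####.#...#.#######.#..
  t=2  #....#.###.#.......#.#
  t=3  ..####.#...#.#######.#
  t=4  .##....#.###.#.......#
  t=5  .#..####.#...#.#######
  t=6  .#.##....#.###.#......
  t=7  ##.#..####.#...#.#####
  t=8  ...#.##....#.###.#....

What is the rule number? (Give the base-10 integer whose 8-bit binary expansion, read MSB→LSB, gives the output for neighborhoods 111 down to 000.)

15

  nb ###: next=.  (t=0,i=6, bit7=0)
  nb ##.: next=.  (t=0,i=7, bit6=0)
  nb #.#: next=.  (t=0,i=4, bit5=0)
  nb #..: next=.  (t=0,i=10, bit4=0)
  nb .##: next=#  (t=0,i=5, bit3=1)
  nb .#.: next=#  (t=0,i=3, bit2=1)
  nb ..#: next=#  (t=0,i=2, bit1=1)
  nb ...: next=#  (t=0,i=0, bit0=1)
  bits 00001111 = 15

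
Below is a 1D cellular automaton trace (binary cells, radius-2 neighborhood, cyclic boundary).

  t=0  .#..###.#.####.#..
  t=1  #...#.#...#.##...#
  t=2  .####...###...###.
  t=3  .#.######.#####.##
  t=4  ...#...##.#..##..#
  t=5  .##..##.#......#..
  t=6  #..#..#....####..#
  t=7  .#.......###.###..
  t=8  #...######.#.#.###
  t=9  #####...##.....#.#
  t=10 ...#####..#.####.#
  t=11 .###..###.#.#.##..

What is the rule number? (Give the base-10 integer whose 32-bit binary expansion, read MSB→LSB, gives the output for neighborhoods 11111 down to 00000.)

1937907887

  ##### -> .   bit 31 = 0  t=3,i=5
  ####. -> #   bit 30 = 1  t=0,i=12
  ###.# -> #   bit 29 = 1  t=0,i=6
  ###.. -> #   bit 28 = 1  t=2,i=4
  ##.## -> .   bit 27 = 0  t=3,i=9
  ##.#. -> .   bit 26 = 0  t=0,i=7
  ##..# -> #   bit 25 = 1  t=2,i=17
  ##... -> #   bit 24 = 1  t=1,i=1
  #.### -> #   bit 23 = 1  t=0,i=10
  #.##. -> .   bit 22 = 0  t=1,i=12
  #.#.# -> .   bit 21 = 0  t=0,i=8
  #.#.. -> .   bit 20 = 0  t=0,i=15
  #..## -> .   bit 19 = 0  t=0,i=3
  #..#. -> .   bit 18 = 0  t=4,i=16
  #...# -> #   bit 17 = 1  t=0,i=17
  #.... -> .   bit 16 = 0  t=5,i=10
  .#### -> .   bit 15 = 0  t=0,i=11
  .###. -> .   bit 14 = 0  t=0,i=5
  .##.# -> #   bit 13 = 1  t=3,i=17
  .##.. -> .   bit 12 = 0  t=1,i=0
  .#.## -> .   bit 11 = 0  t=0,i=9
  .#.#. -> .   bit 10 = 0  t=1,i=5
  .#..# -> .   bit 9 = 0  t=0,i=2
  .#... -> .   bit 8 = 0  t=0,i=16
  ..### -> #   bit 7 = 1  t=0,i=4
  ..##. -> .   bit 6 = 0  t=1,i=17
  ..#.# -> #   bit 5 = 1  t=1,i=4
  ..#.. -> .   bit 4 = 0  t=0,i=1
  ...## -> #   bit 3 = 1  t=1,i=16
  ...#. -> #   bit 2 = 1  t=0,i=0
  ....# -> #   bit 1 = 1  t=5,i=13
  ..... -> #   bit 0 = 1  t=5,i=11
  bits 01110011100000100010000010101111 = 1937907887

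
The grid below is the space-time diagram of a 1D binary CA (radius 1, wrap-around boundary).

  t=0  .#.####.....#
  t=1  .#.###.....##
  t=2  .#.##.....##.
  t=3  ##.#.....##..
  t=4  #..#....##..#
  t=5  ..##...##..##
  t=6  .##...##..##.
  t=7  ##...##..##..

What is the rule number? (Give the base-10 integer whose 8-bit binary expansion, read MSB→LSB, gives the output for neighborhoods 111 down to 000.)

  [7] ### => #  t=0,i=4
  [6] ##. => .  t=0,i=6
  [5] #.# => .  t=0,i=0
  [4] #.. => .  t=0,i=7
  [3] .## => #  t=0,i=3
  [2] .#. => #  t=0,i=1
  [1] ..# => #  t=0,i=11
  [0] ... => .  t=0,i=8
  bits 10001110 = 142

142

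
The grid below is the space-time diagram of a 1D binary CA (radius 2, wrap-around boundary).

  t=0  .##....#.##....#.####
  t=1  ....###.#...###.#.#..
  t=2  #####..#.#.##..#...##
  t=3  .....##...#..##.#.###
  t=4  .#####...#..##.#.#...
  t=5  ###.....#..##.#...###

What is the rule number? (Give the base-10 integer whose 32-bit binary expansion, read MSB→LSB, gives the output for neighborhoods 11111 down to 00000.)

101550543

  ##### -> .   bit 31 = 0  t=2,i=0
  ####. -> .   bit 30 = 0  t=0,i=19
  ###.# -> .   bit 29 = 0  t=0,i=20
  ###.. -> .   bit 28 = 0  t=2,i=4
  ##.## -> .   bit 27 = 0  t=0,i=0
  ##.#. -> #   bit 26 = 1  t=1,i=7
  ##..# -> #   bit 25 = 1  t=2,i=5
  ##... -> .   bit 24 = 0  t=0,i=3
  #.### -> .   bit 23 = 0  t=0,i=17
  #.##. -> .   bit 22 = 0  t=0,i=1
  #.#.# -> .   bit 21 = 0  t=1,i=16
  #.#.. -> .   bit 20 = 0  t=1,i=8
  #..## -> #   bit 19 = 1  t=3,i=12
  #..#. -> #   bit 18 = 1  t=2,i=6
  #...# -> .   bit 17 = 0  t=1,i=10
  #.... -> #   bit 16 = 1  t=0,i=4
  .#### -> #   bit 15 = 1  t=0,i=18
  .###. -> .   bit 14 = 0  t=1,i=5
  .##.# -> .   bit 13 = 0  t=3,i=14
  .##.. -> .   bit 12 = 0  t=0,i=2
  .#.## -> #   bit 11 = 1  t=0,i=8
  .#.#. -> .   bit 10 = 0  t=1,i=17
  .#..# -> .   bit 9 = 0  t=3,i=11
  .#... -> #   bit 8 = 1  t=1,i=9
  ..### -> #   bit 7 = 1  t=1,i=4
  ..##. -> #   bit 6 = 1  t=3,i=5
  ..#.# -> .   bit 5 = 0  t=0,i=7
  ..#.. -> .   bit 4 = 0  t=2,i=15
  ...## -> #   bit 3 = 1  t=1,i=3
  ...#. -> #   bit 2 = 1  t=0,i=6
  ....# -> #   bit 1 = 1  t=0,i=5
  ..... -> #   bit 0 = 1  t=1,i=0
  bits 00000110000011011000100111001111 = 101550543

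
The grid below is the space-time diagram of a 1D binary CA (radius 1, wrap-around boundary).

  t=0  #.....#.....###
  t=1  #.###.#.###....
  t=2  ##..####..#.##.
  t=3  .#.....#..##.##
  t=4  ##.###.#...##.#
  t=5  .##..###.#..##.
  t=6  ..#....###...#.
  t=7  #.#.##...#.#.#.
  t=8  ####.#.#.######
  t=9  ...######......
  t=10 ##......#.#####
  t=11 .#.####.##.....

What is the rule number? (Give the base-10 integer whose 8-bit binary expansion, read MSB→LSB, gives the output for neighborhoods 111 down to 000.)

101

  [7] ### => .  t=0,i=13
  [6] ##. => #  t=0,i=0
  [5] #.# => #  t=1,i=1
  [4] #.. => .  t=0,i=1
  [3] .## => .  t=0,i=12
  [2] .#. => #  t=0,i=6
  [1] ..# => .  t=0,i=5
  [0] ... => #  t=0,i=2
  bits 01100101 = 101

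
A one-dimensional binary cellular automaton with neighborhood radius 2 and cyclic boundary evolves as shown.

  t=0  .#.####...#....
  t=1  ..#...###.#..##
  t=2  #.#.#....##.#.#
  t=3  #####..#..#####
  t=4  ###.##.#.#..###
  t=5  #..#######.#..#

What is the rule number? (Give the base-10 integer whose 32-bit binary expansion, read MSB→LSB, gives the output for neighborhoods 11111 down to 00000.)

  nb #####: next=#  (t=3,i=0, bit31=1)
  nb ####.: next=.  (t=0,i=5, bit30=0)
  nb ###.#: next=.  (t=1,i=8, bit29=0)
  nb ###..: next=#  (t=0,i=6, bit28=1)
  nb ##.##: next=#  (t=4,i=3, bit27=1)
  nb ##.#.: next=#  (t=1,i=9, bit26=1)
  nb ##..#: next=#  (t=1,i=0, bit25=1)
  nb ##...: next=#  (t=0,i=7, bit24=1)
  nb #.###: next=.  (t=0,i=3, bit23=0)
  nb #.##.: next=#  (t=2,i=14, bit22=1)
  nb #.#.#: next=#  (t=2,i=2, bit21=1)
  nb #.#..: next=#  (t=1,i=10, bit20=1)
  nb #..##: next=#  (t=1,i=12, bit19=1)
  nb #..#.: next=.  (t=1,i=1, bit18=0)
  nb #...#: next=#  (t=0,i=8, bit17=1)
  nb #....: next=.  (t=0,i=12, bit16=0)
  nb .####: next=.  (t=0,i=4, bit15=0)
  nb .###.: next=.  (t=1,i=7, bit14=0)
  nb .##.#: next=#  (t=2,i=0, bit13=1)
  nb .##..: next=#  (t=1,i=14, bit12=1)
  nb .#.##: next=#  (t=0,i=2, bit11=1)
  nb .#.#.: next=#  (t=2,i=3, bit10=1)
  nb .#..#: next=.  (t=1,i=11, bit9=0)
  nb .#...: next=.  (t=0,i=11, bit8=0)
  nb ..###: next=.  (t=1,i=6, bit7=0)
  nb ..##.: next=.  (t=1,i=13, bit6=0)
  nb ..#.#: next=.  (t=0,i=1, bit5=0)
  nb ..#..: next=#  (t=0,i=10, bit4=1)
  nb ...##: next=.  (t=1,i=5, bit3=0)
  nb ...#.: next=.  (t=0,i=0, bit2=0)
  nb ....#: next=#  (t=0,i=14, bit1=1)
  nb .....: next=#  (t=0,i=13, bit0=1)
  bits 10011111011110100011110000010011 = 2675588115

2675588115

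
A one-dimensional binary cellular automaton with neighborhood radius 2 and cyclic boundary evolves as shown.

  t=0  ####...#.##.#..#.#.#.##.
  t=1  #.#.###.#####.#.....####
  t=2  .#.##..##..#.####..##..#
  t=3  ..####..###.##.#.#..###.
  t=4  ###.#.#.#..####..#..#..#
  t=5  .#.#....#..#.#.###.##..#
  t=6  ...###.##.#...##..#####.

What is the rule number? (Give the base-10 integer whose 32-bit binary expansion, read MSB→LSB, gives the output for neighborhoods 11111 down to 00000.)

1339505052

  nb #####: next=.  (t=1,i=10, bit31=0)
  nb ####.: next=#  (t=0,i=2, bit30=1)
  nb ###.#: next=.  (t=1,i=0, bit29=0)
  nb ###..: next=.  (t=0,i=3, bit28=0)
  nb ##.##: next=#  (t=0,i=23, bit27=1)
  nb ##.#.: next=#  (t=0,i=11, bit26=1)
  nb ##..#: next=#  (t=2,i=5, bit25=1)
  nb ##...: next=#  (t=0,i=4, bit24=1)
  nb #.###: next=#  (t=0,i=0, bit23=1)
  nb #.##.: next=#  (t=0,i=9, bit22=1)
  nb #.#.#: next=.  (t=0,i=17, bit21=0)
  nb #.#..: next=#  (t=0,i=12, bit20=1)
  nb #..##: next=.  (t=2,i=6, bit19=0)
  nb #..#.: next=#  (t=0,i=14, bit18=1)
  nb #...#: next=#  (t=0,i=5, bit17=1)
  nb #....: next=#  (t=1,i=16, bit16=1)
  nb .####: next=.  (t=0,i=1, bit15=0)
  nb .###.: next=.  (t=1,i=5, bit14=0)
  nb .##.#: next=#  (t=0,i=10, bit13=1)
  nb .##..: next=#  (t=2,i=4, bit12=1)
  nb .#.##: next=#  (t=0,i=8, bit11=1)
  nb .#.#.: next=.  (t=0,i=16, bit10=0)
  nb .#..#: next=.  (t=0,i=13, bit9=0)
  nb .#...: next=#  (t=1,i=15, bit8=1)
  nb ..###: next=#  (t=1,i=20, bit7=1)
  nb ..##.: next=.  (t=2,i=7, bit6=0)
  nb ..#.#: next=.  (t=0,i=7, bit5=0)
  nb ..#..: next=#  (t=4,i=17, bit4=1)
  nb ...##: next=#  (t=1,i=19, bit3=1)
  nb ...#.: next=#  (t=0,i=6, bit2=1)
  nb ....#: next=.  (t=1,i=18, bit1=0)
  nb .....: next=.  (t=1,i=17, bit0=0)
  bits 01001111110101110011100110011100 = 1339505052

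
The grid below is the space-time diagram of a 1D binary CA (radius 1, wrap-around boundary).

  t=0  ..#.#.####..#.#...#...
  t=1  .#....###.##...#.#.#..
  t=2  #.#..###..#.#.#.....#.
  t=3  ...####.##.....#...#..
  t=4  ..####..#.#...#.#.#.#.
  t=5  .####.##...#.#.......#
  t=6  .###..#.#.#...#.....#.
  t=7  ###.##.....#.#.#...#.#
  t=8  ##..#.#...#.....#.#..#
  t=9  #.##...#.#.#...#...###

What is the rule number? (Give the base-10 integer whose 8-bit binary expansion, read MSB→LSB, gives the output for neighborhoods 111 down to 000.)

154

  nb ###: next=#  (t=0,i=7, bit7=1)
  nb ##.: next=.  (t=0,i=9, bit6=0)
  nb #.#: next=.  (t=0,i=3, bit5=0)
  nb #..: next=#  (t=0,i=10, bit4=1)
  nb .##: next=#  (t=0,i=6, bit3=1)
  nb .#.: next=.  (t=0,i=2, bit2=0)
  nb ..#: next=#  (t=0,i=1, bit1=1)
  nb ...: next=.  (t=0,i=0, bit0=0)
  bits 10011010 = 154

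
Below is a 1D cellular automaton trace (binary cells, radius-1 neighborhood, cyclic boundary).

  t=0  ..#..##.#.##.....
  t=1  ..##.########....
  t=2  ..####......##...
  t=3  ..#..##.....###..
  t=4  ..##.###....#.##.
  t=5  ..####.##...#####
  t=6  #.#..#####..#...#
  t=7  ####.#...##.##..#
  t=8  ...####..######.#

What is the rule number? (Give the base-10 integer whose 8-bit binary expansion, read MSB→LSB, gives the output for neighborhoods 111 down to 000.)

  [7] ### => .  t=1,i=6
  [6] ##. => #  t=0,i=6
  [5] #.# => #  t=0,i=7
  [4] #.. => #  t=0,i=3
  [3] .## => #  t=0,i=5
  [2] .#. => #  t=0,i=2
  [1] ..# => .  t=0,i=1
  [0] ... => .  t=0,i=0
  bits 01111100 = 124

124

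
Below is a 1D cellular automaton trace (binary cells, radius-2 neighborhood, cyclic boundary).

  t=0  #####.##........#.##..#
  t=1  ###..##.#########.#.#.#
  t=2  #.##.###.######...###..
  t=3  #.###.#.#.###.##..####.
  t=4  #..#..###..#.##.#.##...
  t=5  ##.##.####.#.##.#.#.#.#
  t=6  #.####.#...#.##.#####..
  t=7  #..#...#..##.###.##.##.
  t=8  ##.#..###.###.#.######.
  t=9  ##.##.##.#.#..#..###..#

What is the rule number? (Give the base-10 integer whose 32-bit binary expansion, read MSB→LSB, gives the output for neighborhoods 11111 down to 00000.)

  ##### -> #   bit 31 = 1  t=0,i=1
  ####. -> .   bit 30 = 0  t=0,i=3
  ###.# -> .   bit 29 = 0  t=0,i=4
  ###.. -> #   bit 28 = 1  t=1,i=2
  ##.## -> #   bit 27 = 1  t=0,i=5
  ##.#. -> .   bit 26 = 0  t=1,i=17
  ##..# -> #   bit 25 = 1  t=0,i=20
  ##... -> #   bit 24 = 1  t=0,i=8
  #.### -> .   bit 23 = 0  t=1,i=8
  #.##. -> #   bit 22 = 1  t=0,i=6
  #.#.# -> #   bit 21 = 1  t=1,i=18
  #.#.. -> #   bit 20 = 1  t=6,i=7
  #..## -> .   bit 19 = 0  t=0,i=21
  #..#. -> .   bit 18 = 0  t=2,i=22
  #...# -> .   bit 17 = 0  t=2,i=16
  #.... -> #   bit 16 = 1  t=0,i=9
  .#### -> #   bit 15 = 1  t=0,i=0
  .###. -> #   bit 14 = 1  t=2,i=6
  .##.# -> #   bit 13 = 1  t=1,i=6
  .##.. -> .   bit 12 = 0  t=0,i=7
  .#.## -> .   bit 11 = 0  t=0,i=17
  .#.#. -> #   bit 10 = 1  t=1,i=19
  .#..# -> #   bit 9 = 1  t=4,i=1
  .#... -> .   bit 8 = 0  t=6,i=8
  ..### -> #   bit 7 = 1  t=0,i=22
  ..##. -> #   bit 6 = 1  t=1,i=5
  ..#.# -> #   bit 5 = 1  t=0,i=16
  ..#.. -> #   bit 4 = 1  t=4,i=0
  ...## -> .   bit 3 = 0  t=2,i=17
  ...#. -> #   bit 2 = 1  t=0,i=15
  ....# -> #   bit 1 = 1  t=0,i=14
  ..... -> #   bit 0 = 1  t=0,i=10
  bits 10011011011100011110011011110111 = 2607933175

2607933175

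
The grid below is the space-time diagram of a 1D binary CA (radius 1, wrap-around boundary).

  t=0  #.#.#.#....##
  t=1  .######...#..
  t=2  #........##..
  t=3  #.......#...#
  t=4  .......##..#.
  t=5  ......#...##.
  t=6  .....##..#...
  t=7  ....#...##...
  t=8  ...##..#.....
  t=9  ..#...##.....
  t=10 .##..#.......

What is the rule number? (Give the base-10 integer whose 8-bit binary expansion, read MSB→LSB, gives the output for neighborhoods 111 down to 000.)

  [7] ### => .  t=0,i=12
  [6] ##. => .  t=0,i=0
  [5] #.# => #  t=0,i=1
  [4] #.. => .  t=0,i=7
  [3] .## => .  t=0,i=11
  [2] .#. => #  t=0,i=2
  [1] ..# => #  t=0,i=10
  [0] ... => .  t=0,i=8
  bits 00100110 = 38

38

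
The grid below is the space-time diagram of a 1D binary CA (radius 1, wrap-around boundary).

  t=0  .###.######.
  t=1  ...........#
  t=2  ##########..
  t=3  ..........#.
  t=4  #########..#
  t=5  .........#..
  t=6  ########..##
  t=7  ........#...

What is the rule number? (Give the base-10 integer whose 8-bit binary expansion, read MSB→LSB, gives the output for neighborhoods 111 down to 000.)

  [7] ### => .  t=0,i=2
  [6] ##. => .  t=0,i=3
  [5] #.# => .  t=0,i=4
  [4] #.. => #  t=0,i=11
  [3] .## => .  t=0,i=1
  [2] .#. => .  t=1,i=11
  [1] ..# => .  t=0,i=0
  [0] ... => #  t=1,i=1
  bits 00010001 = 17

17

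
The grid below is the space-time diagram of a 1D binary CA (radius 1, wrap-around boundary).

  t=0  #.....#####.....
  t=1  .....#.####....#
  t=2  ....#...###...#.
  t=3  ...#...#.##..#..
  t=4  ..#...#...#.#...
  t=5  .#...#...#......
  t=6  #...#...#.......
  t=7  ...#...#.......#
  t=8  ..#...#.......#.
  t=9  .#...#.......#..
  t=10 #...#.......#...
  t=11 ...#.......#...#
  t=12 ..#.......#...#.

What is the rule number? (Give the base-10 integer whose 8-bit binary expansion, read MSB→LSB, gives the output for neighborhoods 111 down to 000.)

  ### -> #   bit 7 = 1  t=0,i=7
  ##. -> #   bit 6 = 1  t=0,i=10
  #.# -> .   bit 5 = 0  t=1,i=6
  #.. -> .   bit 4 = 0  t=0,i=1
  .## -> .   bit 3 = 0  t=0,i=6
  .#. -> .   bit 2 = 0  t=0,i=0
  ..# -> #   bit 1 = 1  t=0,i=5
  ... -> .   bit 0 = 0  t=0,i=2
  bits 11000010 = 194

194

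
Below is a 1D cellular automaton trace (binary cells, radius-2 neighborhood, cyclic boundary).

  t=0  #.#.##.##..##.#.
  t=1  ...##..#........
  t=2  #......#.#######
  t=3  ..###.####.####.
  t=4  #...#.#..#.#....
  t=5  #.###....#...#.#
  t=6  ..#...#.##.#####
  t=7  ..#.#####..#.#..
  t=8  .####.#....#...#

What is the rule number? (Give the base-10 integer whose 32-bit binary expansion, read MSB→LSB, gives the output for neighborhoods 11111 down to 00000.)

2697136181

  nb #####: next=#  (t=2,i=11, bit31=1)
  nb ####.: next=.  (t=2,i=15, bit30=0)
  nb ###.#: next=#  (t=3,i=4, bit29=1)
  nb ###..: next=.  (t=2,i=0, bit28=0)
  nb ##.##: next=.  (t=0,i=6, bit27=0)
  nb ##.#.: next=.  (t=0,i=13, bit26=0)
  nb ##..#: next=.  (t=0,i=9, bit25=0)
  nb ##...: next=.  (t=2,i=1, bit24=0)
  nb #.###: next=#  (t=2,i=9, bit23=1)
  nb #.##.: next=#  (t=0,i=4, bit22=1)
  nb #.#.#: next=.  (t=0,i=0, bit21=0)
  nb #.#..: next=.  (t=4,i=6, bit20=0)
  nb #..##: next=.  (t=0,i=10, bit19=0)
  nb #..#.: next=.  (t=1,i=6, bit18=0)
  nb #...#: next=#  (t=3,i=0, bit17=1)
  nb #....: next=#  (t=1,i=9, bit16=1)
  nb .####: next=.  (t=2,i=10, bit15=0)
  nb .###.: next=.  (t=3,i=3, bit14=0)
  nb .##.#: next=.  (t=0,i=5, bit13=0)
  nb .##..: next=.  (t=0,i=8, bit12=0)
  nb .#.##: next=#  (t=0,i=3, bit11=1)
  nb .#.#.: next=.  (t=0,i=1, bit10=0)
  nb .#..#: next=.  (t=4,i=7, bit9=0)
  nb .#...: next=.  (t=1,i=8, bit8=0)
  nb ..###: next=.  (t=3,i=2, bit7=0)
  nb ..##.: next=.  (t=0,i=11, bit6=0)
  nb ..#.#: next=#  (t=2,i=7, bit5=1)
  nb ..#..: next=#  (t=1,i=7, bit4=1)
  nb ...##: next=.  (t=1,i=2, bit3=0)
  nb ...#.: next=#  (t=2,i=6, bit2=1)
  nb ....#: next=.  (t=1,i=1, bit1=0)
  nb .....: next=#  (t=1,i=0, bit0=1)
  bits 10100000110000110000100000110101 = 2697136181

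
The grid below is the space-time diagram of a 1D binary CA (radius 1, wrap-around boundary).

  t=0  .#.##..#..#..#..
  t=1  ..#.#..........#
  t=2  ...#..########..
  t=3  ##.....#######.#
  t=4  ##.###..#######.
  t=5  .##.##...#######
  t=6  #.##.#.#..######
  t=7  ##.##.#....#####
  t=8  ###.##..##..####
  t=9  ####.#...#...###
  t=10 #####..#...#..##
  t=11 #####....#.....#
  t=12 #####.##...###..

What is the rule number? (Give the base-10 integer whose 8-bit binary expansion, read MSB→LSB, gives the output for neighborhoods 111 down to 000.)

225

  ###|#  b7=1 t=2,i=7
  ##.|#  b6=1 t=0,i=4
  #.#|#  b5=1 t=0,i=2
  #..|.  b4=0 t=0,i=5
  .##|.  b3=0 t=0,i=3
  .#.|.  b2=0 t=0,i=1
  ..#|.  b1=0 t=0,i=0
  ...|#  b0=1 t=0,i=15
  bits 11100001 = 225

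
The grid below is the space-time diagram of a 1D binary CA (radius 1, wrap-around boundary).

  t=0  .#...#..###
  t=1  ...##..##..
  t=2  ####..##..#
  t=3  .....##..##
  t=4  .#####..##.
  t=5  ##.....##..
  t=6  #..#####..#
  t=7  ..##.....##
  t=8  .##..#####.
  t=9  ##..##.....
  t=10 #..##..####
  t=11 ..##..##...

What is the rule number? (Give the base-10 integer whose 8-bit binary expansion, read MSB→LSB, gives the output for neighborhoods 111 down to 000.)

  nb ###: next=.  (t=0,i=9, bit7=0)
  nb ##.: next=.  (t=0,i=10, bit6=0)
  nb #.#: next=.  (t=0,i=0, bit5=0)
  nb #..: next=.  (t=0,i=2, bit4=0)
  nb .##: next=#  (t=0,i=8, bit3=1)
  nb .#.: next=.  (t=0,i=1, bit2=0)
  nb ..#: next=#  (t=0,i=4, bit1=1)
  nb ...: next=#  (t=0,i=3, bit0=1)
  bits 00001011 = 11

11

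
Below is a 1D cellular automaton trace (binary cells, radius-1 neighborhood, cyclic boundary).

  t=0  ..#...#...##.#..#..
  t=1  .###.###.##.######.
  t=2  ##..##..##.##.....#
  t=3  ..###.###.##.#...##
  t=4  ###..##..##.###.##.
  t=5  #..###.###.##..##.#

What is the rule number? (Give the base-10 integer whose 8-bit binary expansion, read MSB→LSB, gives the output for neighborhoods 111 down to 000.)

62

  [7] ### => .  t=1,i=2
  [6] ##. => .  t=0,i=11
  [5] #.# => #  t=0,i=12
  [4] #.. => #  t=0,i=3
  [3] .## => #  t=0,i=10
  [2] .#. => #  t=0,i=2
  [1] ..# => #  t=0,i=1
  [0] ... => .  t=0,i=0
  bits 00111110 = 62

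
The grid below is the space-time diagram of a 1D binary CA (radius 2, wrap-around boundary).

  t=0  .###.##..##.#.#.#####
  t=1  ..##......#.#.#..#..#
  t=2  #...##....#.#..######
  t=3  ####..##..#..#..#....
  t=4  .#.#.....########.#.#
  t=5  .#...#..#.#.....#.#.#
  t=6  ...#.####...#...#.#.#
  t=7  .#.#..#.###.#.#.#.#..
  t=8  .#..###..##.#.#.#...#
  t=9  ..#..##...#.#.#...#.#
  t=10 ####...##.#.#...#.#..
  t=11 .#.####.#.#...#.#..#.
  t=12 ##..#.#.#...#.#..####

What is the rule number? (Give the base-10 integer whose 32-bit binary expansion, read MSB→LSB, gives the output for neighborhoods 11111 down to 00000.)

824697400

  ##### -> .   bit 31 = 0  t=0,i=18
  ####. -> .   bit 30 = 0  t=0,i=19
  ###.# -> #   bit 29 = 1  t=0,i=3
  ###.. -> #   bit 28 = 1  t=2,i=0
  ##.## -> .   bit 27 = 0  t=0,i=0
  ##.#. -> .   bit 26 = 0  t=0,i=11
  ##..# -> .   bit 25 = 0  t=0,i=7
  ##... -> #   bit 24 = 1  t=1,i=4
  #.### -> .   bit 23 = 0  t=0,i=1
  #.##. -> .   bit 22 = 0  t=0,i=5
  #.#.# -> #   bit 21 = 1  t=0,i=12
  #.#.. -> .   bit 20 = 0  t=1,i=14
  #..## -> .   bit 19 = 0  t=0,i=8
  #..#. -> #   bit 18 = 1  t=1,i=16
  #...# -> #   bit 17 = 1  t=2,i=2
  #.... -> #   bit 16 = 1  t=1,i=5
  .#### -> #   bit 15 = 1  t=0,i=17
  .###. -> #   bit 14 = 1  t=0,i=2
  .##.# -> #   bit 13 = 1  t=0,i=10
  .##.. -> .   bit 12 = 0  t=0,i=6
  .#.## -> .   bit 11 = 0  t=0,i=15
  .#.#. -> .   bit 10 = 0  t=0,i=13
  .#..# -> #   bit 9 = 1  t=1,i=0
  .#... -> .   bit 8 = 0  t=3,i=17
  ..### -> .   bit 7 = 0  t=2,i=15
  ..##. -> .   bit 6 = 0  t=0,i=9
  ..#.# -> #   bit 5 = 1  t=1,i=10
  ..#.. -> #   bit 4 = 1  t=1,i=17
  ...## -> #   bit 3 = 1  t=2,i=3
  ...#. -> .   bit 2 = 0  t=1,i=9
  ....# -> .   bit 1 = 0  t=1,i=8
  ..... -> .   bit 0 = 0  t=1,i=6
  bits 00110001001001111110001000111000 = 824697400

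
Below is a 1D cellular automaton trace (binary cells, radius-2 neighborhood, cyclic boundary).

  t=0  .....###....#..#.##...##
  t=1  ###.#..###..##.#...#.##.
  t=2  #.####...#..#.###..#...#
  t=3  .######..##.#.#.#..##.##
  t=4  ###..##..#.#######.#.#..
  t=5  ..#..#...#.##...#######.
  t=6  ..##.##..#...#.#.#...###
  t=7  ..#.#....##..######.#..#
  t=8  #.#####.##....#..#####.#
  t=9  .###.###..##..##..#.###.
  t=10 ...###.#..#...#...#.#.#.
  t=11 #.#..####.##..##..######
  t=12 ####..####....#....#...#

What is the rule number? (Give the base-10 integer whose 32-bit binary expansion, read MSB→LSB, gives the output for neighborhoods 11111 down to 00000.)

2108786553

  nb #####: next=.  (t=3,i=3, bit31=0)
  nb ####.: next=#  (t=2,i=4, bit30=1)
  nb ###.#: next=#  (t=1,i=2, bit29=1)
  nb ###..: next=#  (t=0,i=7, bit28=1)
  nb ##.##: next=#  (t=1,i=23, bit27=1)
  nb ##.#.: next=#  (t=1,i=3, bit26=1)
  nb ##..#: next=.  (t=1,i=10, bit25=0)
  nb ##...: next=#  (t=0,i=0, bit24=1)
  nb #.###: next=#  (t=1,i=0, bit23=1)
  nb #.##.: next=.  (t=0,i=17, bit22=0)
  nb #.#.#: next=#  (t=3,i=12, bit21=1)
  nb #.#..: next=#  (t=1,i=4, bit20=1)
  nb #..##: next=.  (t=1,i=6, bit19=0)
  nb #..#.: next=.  (t=0,i=14, bit18=0)
  nb #...#: next=.  (t=0,i=20, bit17=0)
  nb #....: next=#  (t=0,i=1, bit16=1)
  nb .####: next=#  (t=2,i=3, bit15=1)
  nb .###.: next=.  (t=0,i=6, bit14=0)
  nb .##.#: next=.  (t=1,i=13, bit13=0)
  nb .##..: next=.  (t=0,i=18, bit12=0)
  nb .#.##: next=.  (t=0,i=16, bit11=0)
  nb .#.#.: next=#  (t=3,i=13, bit10=1)
  nb .#..#: next=#  (t=0,i=13, bit9=1)
  nb .#...: next=#  (t=1,i=16, bit8=1)
  nb ..###: next=.  (t=0,i=5, bit7=0)
  nb ..##.: next=#  (t=0,i=22, bit6=1)
  nb ..#.#: next=#  (t=0,i=15, bit5=1)
  nb ..#..: next=#  (t=0,i=12, bit4=1)
  nb ...##: next=#  (t=0,i=4, bit3=1)
  nb ...#.: next=.  (t=0,i=11, bit2=0)
  nb ....#: next=.  (t=0,i=3, bit1=0)
  nb .....: next=#  (t=0,i=2, bit0=1)
  bits 01111101101100011000011101111001 = 2108786553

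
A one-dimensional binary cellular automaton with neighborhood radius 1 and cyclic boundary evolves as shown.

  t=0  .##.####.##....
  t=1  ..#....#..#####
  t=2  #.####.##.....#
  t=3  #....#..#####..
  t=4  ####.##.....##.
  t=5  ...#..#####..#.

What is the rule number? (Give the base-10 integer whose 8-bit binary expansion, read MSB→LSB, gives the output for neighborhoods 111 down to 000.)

85

  ###|.  b7=0 t=0,i=5
  ##.|#  b6=1 t=0,i=2
  #.#|.  b5=0 t=0,i=3
  #..|#  b4=1 t=0,i=11
  .##|.  b3=0 t=0,i=1
  .#.|#  b2=1 t=1,i=2
  ..#|.  b1=0 t=0,i=0
  ...|#  b0=1 t=0,i=12
  bits 01010101 = 85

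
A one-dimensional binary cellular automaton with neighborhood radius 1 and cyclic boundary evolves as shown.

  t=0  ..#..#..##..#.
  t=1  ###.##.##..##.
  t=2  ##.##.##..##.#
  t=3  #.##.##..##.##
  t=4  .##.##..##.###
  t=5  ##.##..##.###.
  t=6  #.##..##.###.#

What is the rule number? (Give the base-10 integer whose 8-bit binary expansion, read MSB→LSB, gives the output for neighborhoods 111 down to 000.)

175

  [7] ### => #  t=1,i=1
  [6] ##. => .  t=0,i=9
  [5] #.# => #  t=1,i=3
  [4] #.. => .  t=0,i=3
  [3] .## => #  t=0,i=8
  [2] .#. => #  t=0,i=2
  [1] ..# => #  t=0,i=1
  [0] ... => #  t=0,i=0
  bits 10101111 = 175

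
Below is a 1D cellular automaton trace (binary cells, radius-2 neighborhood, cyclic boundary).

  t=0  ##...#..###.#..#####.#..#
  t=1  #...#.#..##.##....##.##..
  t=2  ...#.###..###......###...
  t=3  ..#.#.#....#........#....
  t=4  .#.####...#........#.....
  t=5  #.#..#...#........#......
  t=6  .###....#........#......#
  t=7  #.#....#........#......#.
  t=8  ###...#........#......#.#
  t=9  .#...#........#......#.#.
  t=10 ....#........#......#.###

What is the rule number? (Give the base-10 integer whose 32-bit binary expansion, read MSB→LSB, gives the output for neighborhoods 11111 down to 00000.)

1752198660

  nb #####: next=.  (t=0,i=17, bit31=0)
  nb ####.: next=#  (t=0,i=18, bit30=1)
  nb ###.#: next=#  (t=0,i=10, bit29=1)
  nb ###..: next=.  (t=0,i=1, bit28=0)
  nb ##.##: next=#  (t=1,i=11, bit27=1)
  nb ##.#.: next=.  (t=0,i=11, bit26=0)
  nb ##..#: next=.  (t=1,i=23, bit25=0)
  nb ##...: next=.  (t=0,i=2, bit24=0)
  nb #.###: next=.  (t=2,i=5, bit23=0)
  nb #.##.: next=#  (t=1,i=12, bit22=1)
  nb #.#.#: next=#  (t=3,i=4, bit21=1)
  nb #.#..: next=#  (t=0,i=12, bit20=1)
  nb #..##: next=.  (t=0,i=7, bit19=0)
  nb #..#.: next=.  (t=1,i=24, bit18=0)
  nb #...#: next=.  (t=0,i=3, bit17=0)
  nb #....: next=.  (t=1,i=15, bit16=0)
  nb .####: next=.  (t=0,i=16, bit15=0)
  nb .###.: next=#  (t=0,i=0, bit14=1)
  nb .##.#: next=#  (t=1,i=10, bit13=1)
  nb .##..: next=.  (t=1,i=13, bit12=0)
  nb .#.##: next=#  (t=2,i=4, bit11=1)
  nb .#.#.: next=#  (t=1,i=5, bit10=1)
  nb .#..#: next=#  (t=0,i=6, bit9=1)
  nb .#...: next=.  (t=1,i=1, bit8=0)
  nb ..###: next=.  (t=0,i=8, bit7=0)
  nb ..##.: next=.  (t=1,i=9, bit6=0)
  nb ..#.#: next=.  (t=1,i=4, bit5=0)
  nb ..#..: next=.  (t=0,i=5, bit4=0)
  nb ...##: next=.  (t=1,i=17, bit3=0)
  nb ...#.: next=#  (t=0,i=4, bit2=1)
  nb ....#: next=.  (t=1,i=16, bit1=0)
  nb .....: next=.  (t=2,i=0, bit0=0)
  bits 01101000011100000110111000000100 = 1752198660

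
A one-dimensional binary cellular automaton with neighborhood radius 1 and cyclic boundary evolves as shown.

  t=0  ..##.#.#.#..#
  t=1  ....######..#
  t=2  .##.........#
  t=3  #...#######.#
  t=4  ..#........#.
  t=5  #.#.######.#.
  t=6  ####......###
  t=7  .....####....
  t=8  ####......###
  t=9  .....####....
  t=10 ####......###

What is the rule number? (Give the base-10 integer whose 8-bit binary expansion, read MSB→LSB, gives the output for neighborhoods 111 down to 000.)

  nb ###: next=.  (t=1,i=5, bit7=0)
  nb ##.: next=.  (t=0,i=3, bit6=0)
  nb #.#: next=#  (t=0,i=4, bit5=1)
  nb #..: next=.  (t=0,i=0, bit4=0)
  nb .##: next=.  (t=0,i=2, bit3=0)
  nb .#.: next=#  (t=0,i=5, bit2=1)
  nb ..#: next=.  (t=0,i=1, bit1=0)
  nb ...: next=#  (t=1,i=1, bit0=1)
  bits 00100101 = 37

37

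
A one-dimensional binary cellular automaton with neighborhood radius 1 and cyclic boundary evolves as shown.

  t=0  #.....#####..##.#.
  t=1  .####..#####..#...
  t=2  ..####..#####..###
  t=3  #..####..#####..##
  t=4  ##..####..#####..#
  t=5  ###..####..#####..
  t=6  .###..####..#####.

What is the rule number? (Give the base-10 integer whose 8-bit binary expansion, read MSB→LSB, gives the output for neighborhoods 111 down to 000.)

  nb ###: next=#  (t=0,i=7, bit7=1)
  nb ##.: next=#  (t=0,i=10, bit6=1)
  nb #.#: next=.  (t=0,i=15, bit5=0)
  nb #..: next=#  (t=0,i=1, bit4=1)
  nb .##: next=.  (t=0,i=6, bit3=0)
  nb .#.: next=.  (t=0,i=0, bit2=0)
  nb ..#: next=.  (t=0,i=5, bit1=0)
  nb ...: next=#  (t=0,i=2, bit0=1)
  bits 11010001 = 209

209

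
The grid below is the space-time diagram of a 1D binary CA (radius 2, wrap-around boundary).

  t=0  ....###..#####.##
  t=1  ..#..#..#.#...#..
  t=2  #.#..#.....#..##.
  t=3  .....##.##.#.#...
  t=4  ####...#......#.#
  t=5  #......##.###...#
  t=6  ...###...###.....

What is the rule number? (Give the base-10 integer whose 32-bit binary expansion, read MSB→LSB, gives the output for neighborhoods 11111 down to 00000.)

143180051

  #####|.  b31=0 t=0,i=11
  ####.|.  b30=0 t=0,i=12
  ###.#|.  b29=0 t=0,i=13
  ###..|.  b28=0 t=0,i=6
  ##.##|#  b27=1 t=0,i=14
  ##.#.|.  b26=0 t=2,i=16
  ##..#|.  b25=0 t=0,i=7
  ##...|.  b24=0 t=0,i=0
  #.###|#  b23=1 t=4,i=16
  #.##.|.  b22=0 t=0,i=15
  #.#.#|.  b21=0 t=2,i=0
  #.#..|.  b20=0 t=1,i=10
  #..##|#  b19=1 t=0,i=8
  #..#.|.  b18=0 t=1,i=4
  #...#|.  b17=0 t=1,i=12
  #....|.  b16=0 t=0,i=1
  .####|#  b15=1 t=0,i=10
  .###.|#  b14=1 t=0,i=5
  .##.#|.  b13=0 t=2,i=15
  .##..|.  b12=0 t=0,i=16
  .#.##|.  b11=0 t=4,i=15
  .#.#.|.  b10=0 t=1,i=9
  .#..#|.  b9=0 t=1,i=3
  .#...|#  b8=1 t=1,i=11
  ..###|.  b7=0 t=0,i=4
  ..##.|.  b6=0 t=2,i=14
  ..#.#|.  b5=0 t=1,i=8
  ..#..|#  b4=1 t=1,i=2
  ...##|.  b3=0 t=0,i=3
  ...#.|.  b2=0 t=1,i=1
  ....#|#  b1=1 t=0,i=2
  .....|#  b0=1 t=2,i=8
  bits 00001000100010001100000100010011 = 143180051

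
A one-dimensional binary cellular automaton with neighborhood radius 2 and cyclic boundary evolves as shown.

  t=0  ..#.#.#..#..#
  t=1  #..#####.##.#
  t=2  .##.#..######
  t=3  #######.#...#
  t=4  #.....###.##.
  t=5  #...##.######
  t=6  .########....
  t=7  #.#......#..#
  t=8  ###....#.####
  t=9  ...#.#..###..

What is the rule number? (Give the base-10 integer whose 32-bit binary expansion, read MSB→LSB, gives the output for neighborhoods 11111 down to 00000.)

  [31] ##### => .  t=1,i=5
  [30] ####. => .  t=1,i=6
  [29] ###.# => #  t=1,i=7
  [28] ###.. => .  t=5,i=0
  [27] ##.## => #  t=1,i=8
  [26] ##.#. => #  t=2,i=3
  [25] ##..# => #  t=1,i=1
  [24] ##... => #  t=5,i=1
  [23] #.### => #  t=5,i=7
  [22] #.##. => #  t=1,i=9
  [21] #.#.# => #  t=0,i=4
  [20] #.#.. => #  t=0,i=6
  [19] #..## => #  t=1,i=2
  [18] #..#. => .  t=0,i=1
  [17] #...# => #  t=3,i=10
  [16] #.... => .  t=4,i=2
  [15] .#### => #  t=1,i=4
  [14] .###. => #  t=4,i=7
  [13] .##.# => #  t=1,i=10
  [12] .##.. => .  t=1,i=0
  [11] .#.## => #  t=8,i=8
  [10] .#.#. => #  t=0,i=3
  [9] .#..# => #  t=0,i=0
  [8] .#... => .  t=3,i=9
  [7] ..### => .  t=1,i=3
  [6] ..##. => #  t=5,i=4
  [5] ..#.# => .  t=0,i=2
  [4] ..#.. => #  t=0,i=9
  [3] ...## => #  t=3,i=11
  [2] ...#. => .  t=7,i=8
  [1] ....# => #  t=4,i=4
  [0] ..... => .  t=4,i=3
  bits 00101111111110101110111001011010 = 804974170

804974170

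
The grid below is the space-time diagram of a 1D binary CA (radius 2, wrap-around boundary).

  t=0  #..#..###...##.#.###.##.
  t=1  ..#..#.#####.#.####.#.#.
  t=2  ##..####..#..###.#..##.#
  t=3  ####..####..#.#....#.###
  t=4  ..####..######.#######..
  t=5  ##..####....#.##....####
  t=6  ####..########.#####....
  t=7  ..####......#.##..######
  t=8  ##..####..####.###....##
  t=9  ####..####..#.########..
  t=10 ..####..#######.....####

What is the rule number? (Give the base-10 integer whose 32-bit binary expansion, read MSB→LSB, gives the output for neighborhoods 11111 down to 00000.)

1538227502

  [31] ##### => .  t=1,i=9
  [30] ####. => #  t=1,i=10
  [29] ###.# => .  t=0,i=19
  [28] ###.. => #  t=0,i=8
  [27] ##.## => #  t=0,i=20
  [26] ##.#. => .  t=0,i=14
  [25] ##..# => #  t=2,i=2
  [24] ##... => #  t=0,i=9
  [23] #.### => #  t=0,i=17
  [22] #.##. => .  t=0,i=21
  [21] #.#.# => #  t=0,i=15
  [20] #.#.. => .  t=0,i=0
  [19] #..## => #  t=0,i=5
  [18] #..#. => #  t=0,i=2
  [17] #...# => #  t=0,i=10
  [16] #.... => #  t=3,i=16
  [15] .#### => .  t=1,i=8
  [14] .###. => #  t=0,i=7
  [13] .##.# => #  t=0,i=13
  [12] .##.. => #  t=5,i=15
  [11] .#.## => #  t=0,i=16
  [10] .#.#. => #  t=1,i=21
  [9] .#..# => .  t=0,i=1
  [8] .#... => #  t=1,i=23
  [7] ..### => .  t=0,i=6
  [6] ..##. => .  t=0,i=12
  [5] ..#.# => #  t=1,i=5
  [4] ..#.. => .  t=0,i=3
  [3] ...## => #  t=0,i=11
  [2] ...#. => #  t=1,i=1
  [1] ....# => #  t=3,i=17
  [0] ..... => .  t=7,i=8
  bits 01011011101011110111110100101110 = 1538227502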